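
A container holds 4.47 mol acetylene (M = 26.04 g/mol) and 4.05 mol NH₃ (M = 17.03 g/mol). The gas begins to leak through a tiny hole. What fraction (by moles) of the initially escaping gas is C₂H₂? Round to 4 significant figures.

The effusion rate of species i is ∝ p_i/√M_i ∝ n_i/√M_i.
So x_C₂H₂ in the escaping gas = (n_C₂H₂/√M_C₂H₂) / Σ(n_i/√M_i)
= (4.47/√26.04) / (4.47/√26.04 + 4.05/√17.03) = 0.8760/(0.8760 + 0.9814) = 0.4716.

0.4716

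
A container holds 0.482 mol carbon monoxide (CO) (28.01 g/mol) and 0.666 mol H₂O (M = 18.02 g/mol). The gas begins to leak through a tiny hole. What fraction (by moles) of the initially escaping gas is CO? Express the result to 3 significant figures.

0.367

Each component's effusion rate ∝ (its partial pressure)·(1/√M) ∝ n_i/√M_i.
So x_CO in the escaping gas = (n_CO/√M_CO) / Σ(n_i/√M_i)
= (0.482/√28.01) / (0.482/√28.01 + 0.666/√18.02) = 0.09107/(0.09107 + 0.1569) = 0.367.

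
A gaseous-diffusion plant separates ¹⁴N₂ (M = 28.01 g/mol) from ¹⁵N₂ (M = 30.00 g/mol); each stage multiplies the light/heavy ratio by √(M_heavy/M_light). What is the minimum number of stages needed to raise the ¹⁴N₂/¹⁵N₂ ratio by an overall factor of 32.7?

102

With α = √(30.00/28.01) per stage, ln α = ½ ln(1.07105) = 0.03432.
Need α^N ≥ 32.7 ⇒ N ≥ ln(32.7) / ln α = 3.487 / 0.03432 = 101.62.
Rounding up, N = 102 stages.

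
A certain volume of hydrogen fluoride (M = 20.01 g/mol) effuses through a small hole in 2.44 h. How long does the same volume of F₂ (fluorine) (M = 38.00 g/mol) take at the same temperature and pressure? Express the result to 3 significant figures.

3.36 h

By Graham's law, t_F₂/t_HF = √(M_F₂/M_HF) = √(38.00/20.01) = √1.899 = 1.378.
So the time for F₂ is 2.44 × 1.378 = 3.36 h.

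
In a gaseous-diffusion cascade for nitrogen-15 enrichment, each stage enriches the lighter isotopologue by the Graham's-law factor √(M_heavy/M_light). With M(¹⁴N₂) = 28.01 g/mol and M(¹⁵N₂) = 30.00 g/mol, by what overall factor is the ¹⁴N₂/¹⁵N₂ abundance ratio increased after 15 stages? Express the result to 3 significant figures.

After 15 stages the ratio has grown by (√(30.00/28.01))^15 = (30.00/28.01)^(15/2).
= 1.07105^(15/2) = 1.67.

1.67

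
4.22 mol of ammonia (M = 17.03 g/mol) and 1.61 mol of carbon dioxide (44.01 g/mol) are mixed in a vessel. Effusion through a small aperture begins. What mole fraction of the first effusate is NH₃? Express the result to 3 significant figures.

0.808

Each component's effusion rate ∝ (its partial pressure)·(1/√M) ∝ n_i/√M_i.
Mole fraction of NH₃ in the effusate = (n_NH₃/√M_NH₃) / (n_NH₃/√M_NH₃ + n_CO₂/√M_CO₂)
= (4.22/√17.03) / (4.22/√17.03 + 1.61/√44.01) = 1.023/(1.023 + 0.2427) = 0.808.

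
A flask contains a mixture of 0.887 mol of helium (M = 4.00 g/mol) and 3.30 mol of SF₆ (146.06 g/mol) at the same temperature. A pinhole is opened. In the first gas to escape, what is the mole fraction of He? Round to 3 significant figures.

Each component's effusion rate ∝ (its partial pressure)·(1/√M) ∝ n_i/√M_i.
x_He(eff) = (n_He/√M_He) / (n_He/√M_He + n_SF₆/√M_SF₆)
= (0.887/√4.00) / (0.887/√4.00 + 3.30/√146.06) = 0.4435/(0.4435 + 0.2731) = 0.619.

0.619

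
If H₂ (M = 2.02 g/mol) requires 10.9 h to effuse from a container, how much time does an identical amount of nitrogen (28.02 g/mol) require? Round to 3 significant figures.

From Graham's law, t_N₂/t_H₂ = √(M_N₂/M_H₂) = √(28.02/2.02) = √13.87 = 3.724.
So the time for N₂ is 10.9 × 3.724 = 40.6 h.

40.6 h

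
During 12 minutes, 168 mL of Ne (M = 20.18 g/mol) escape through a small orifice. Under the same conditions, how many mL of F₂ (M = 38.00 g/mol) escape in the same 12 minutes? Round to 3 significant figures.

By Graham's law, rate_F₂/rate_Ne = √(M_Ne/M_F₂) = √(20.18/38.00) = √0.5311 = 0.7287.
So the volume for F₂ is 168 × 0.7287 = 122 mL.

122 mL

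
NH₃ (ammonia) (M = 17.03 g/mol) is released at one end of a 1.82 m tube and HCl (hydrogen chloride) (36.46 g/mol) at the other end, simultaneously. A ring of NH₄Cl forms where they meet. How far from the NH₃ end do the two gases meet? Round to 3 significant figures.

In equal time, each gas travels a distance ∝ its rate ∝ 1/√M, so d_NH₃/d_HCl = √(M_HCl/M_NH₃) = √(36.46/17.03) = 1.463.
With d_NH₃ + d_HCl = 1.82 m, d_HCl = 1.82/(1 + 1.463) = 0.7389 m.
d_NH₃ = 1.82 − 0.7389 = 1.08 m.

1.08 m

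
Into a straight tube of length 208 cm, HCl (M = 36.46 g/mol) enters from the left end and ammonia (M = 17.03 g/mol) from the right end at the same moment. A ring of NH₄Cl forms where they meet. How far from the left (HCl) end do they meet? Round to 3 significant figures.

84.4 cm

Distances travelled in equal time are proportional to diffusion rates, so d_HCl/d_NH₃ = √(M_NH₃/M_HCl) = √(17.03/36.46) = 0.6834.
With d_HCl + d_NH₃ = 208 cm, d_NH₃ = 208/(1 + 0.6834) = 123.6 cm.
d_HCl = 208 − 123.6 = 84.4 cm.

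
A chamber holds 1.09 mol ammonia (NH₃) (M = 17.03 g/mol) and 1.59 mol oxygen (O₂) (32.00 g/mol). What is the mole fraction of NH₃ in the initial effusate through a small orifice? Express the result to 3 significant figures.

Effusion rate of each component ∝ n_i/√M_i (partial pressure × 1/√M).
So x_NH₃ in the escaping gas = (n_NH₃/√M_NH₃) / Σ(n_i/√M_i)
= (1.09/√17.03) / (1.09/√17.03 + 1.59/√32.00) = 0.2641/(0.2641 + 0.2811) = 0.484.

0.484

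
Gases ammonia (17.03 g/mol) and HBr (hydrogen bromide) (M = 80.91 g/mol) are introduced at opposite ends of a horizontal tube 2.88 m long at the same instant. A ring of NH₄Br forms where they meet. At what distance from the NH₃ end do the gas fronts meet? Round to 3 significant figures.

1.97 m

Graham's law gives d_NH₃/d_HBr = rate_NH₃/rate_HBr = √(M_HBr/M_NH₃) = √(80.91/17.03) = 2.180.
With d_NH₃ + d_HBr = 2.88 m, d_HBr = 2.88/(1 + 2.180) = 0.9058 m.
d_NH₃ = 2.88 − 0.9058 = 1.97 m.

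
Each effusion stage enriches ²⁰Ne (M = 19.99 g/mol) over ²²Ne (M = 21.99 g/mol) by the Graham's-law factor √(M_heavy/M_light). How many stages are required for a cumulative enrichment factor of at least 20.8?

With α = √(21.99/19.99) per stage, ln α = ½ ln(1.10005) = 0.04768.
Need α^N ≥ 20.8 ⇒ N ≥ ln(20.8) / ln α = 3.035 / 0.04768 = 63.66.
So at least 64 stages are needed.

64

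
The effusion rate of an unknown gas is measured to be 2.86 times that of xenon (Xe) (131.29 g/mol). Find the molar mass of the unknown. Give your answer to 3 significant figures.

From Graham's law, rate_X/rate_Xe = √(M_Xe/M_X).
2.86 = √(131.29/M_X)
M_X = 131.29 / 2.86² = 131.29 / 8.180 = 16.1 g/mol

16.1 g/mol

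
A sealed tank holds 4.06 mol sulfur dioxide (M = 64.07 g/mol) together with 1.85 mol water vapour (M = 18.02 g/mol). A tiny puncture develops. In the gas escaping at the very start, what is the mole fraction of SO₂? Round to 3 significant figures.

The effusion rate of species i is ∝ p_i/√M_i ∝ n_i/√M_i.
Mole fraction of SO₂ in the effusate = (n_SO₂/√M_SO₂) / (n_SO₂/√M_SO₂ + n_H₂O/√M_H₂O)
= (4.06/√64.07) / (4.06/√64.07 + 1.85/√18.02) = 0.5072/(0.5072 + 0.4358) = 0.538.

0.538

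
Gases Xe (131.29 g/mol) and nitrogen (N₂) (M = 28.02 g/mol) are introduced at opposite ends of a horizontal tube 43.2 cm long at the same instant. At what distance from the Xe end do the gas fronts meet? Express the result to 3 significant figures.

13.7 cm

Distances travelled in equal time are proportional to diffusion rates, so d_Xe/d_N₂ = √(M_N₂/M_Xe) = √(28.02/131.29) = 0.4620.
With d_Xe + d_N₂ = 43.2 cm, d_N₂ = 43.2/(1 + 0.4620) = 29.55 cm.
d_Xe = 43.2 − 29.55 = 13.7 cm.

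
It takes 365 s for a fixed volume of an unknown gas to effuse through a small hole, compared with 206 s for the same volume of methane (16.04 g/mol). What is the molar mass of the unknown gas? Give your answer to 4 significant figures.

By Graham's law, t_X/t_CH₄ = √(M_X/M_CH₄).
365/206 = 1.772 = √(M_X/16.04)
M_X = 16.04 × 1.772² = 16.04 × 3.139 = 50.36 g/mol

50.36 g/mol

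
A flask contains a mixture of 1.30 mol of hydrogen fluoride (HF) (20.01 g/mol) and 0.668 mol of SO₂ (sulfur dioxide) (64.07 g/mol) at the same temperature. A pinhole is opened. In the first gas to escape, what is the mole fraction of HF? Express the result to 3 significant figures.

0.777

Each component's effusion rate ∝ (its partial pressure)·(1/√M) ∝ n_i/√M_i.
x_HF(eff) = (n_HF/√M_HF) / (n_HF/√M_HF + n_SO₂/√M_SO₂)
= (1.30/√20.01) / (1.30/√20.01 + 0.668/√64.07) = 0.2906/(0.2906 + 0.08345) = 0.777.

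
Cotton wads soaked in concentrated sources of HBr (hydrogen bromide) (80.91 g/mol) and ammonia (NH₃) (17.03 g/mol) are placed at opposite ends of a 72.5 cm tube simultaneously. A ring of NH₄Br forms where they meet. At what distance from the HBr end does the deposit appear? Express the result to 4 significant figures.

22.80 cm

Distances travelled in equal time are proportional to diffusion rates, so d_HBr/d_NH₃ = √(M_NH₃/M_HBr) = √(17.03/80.91) = 0.4588.
With d_HBr + d_NH₃ = 72.5 cm, d_NH₃ = 72.5/(1 + 0.4588) = 49.70 cm.
d_HBr = 72.5 − 49.70 = 22.80 cm.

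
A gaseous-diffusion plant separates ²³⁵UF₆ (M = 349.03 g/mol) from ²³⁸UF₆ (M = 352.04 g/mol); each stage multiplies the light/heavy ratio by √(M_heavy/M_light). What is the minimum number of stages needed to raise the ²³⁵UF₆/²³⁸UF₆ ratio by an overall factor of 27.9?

Per stage α = (352.04/349.03)^(1/2) = 1.00862^0.5, giving ln α = 0.004293.
Need α^N ≥ 27.9 ⇒ N ≥ ln(27.9) / ln α = 3.329 / 0.004293 = 775.28.
Rounding up, N = 776 stages.

776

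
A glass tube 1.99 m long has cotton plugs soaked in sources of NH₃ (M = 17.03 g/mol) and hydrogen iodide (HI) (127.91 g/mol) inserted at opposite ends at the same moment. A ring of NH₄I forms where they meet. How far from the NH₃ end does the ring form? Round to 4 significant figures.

In equal time, each gas travels a distance ∝ its rate ∝ 1/√M, so d_NH₃/d_HI = √(M_HI/M_NH₃) = √(127.91/17.03) = 2.741.
With d_NH₃ + d_HI = 1.99 m, d_HI = 1.99/(1 + 2.741) = 0.5320 m.
d_NH₃ = 1.99 − 0.5320 = 1.458 m.

1.458 m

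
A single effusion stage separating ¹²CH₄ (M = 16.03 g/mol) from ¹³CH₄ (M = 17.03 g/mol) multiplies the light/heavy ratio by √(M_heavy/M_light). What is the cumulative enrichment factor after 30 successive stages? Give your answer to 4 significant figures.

Overall factor = α^30 with α = √(17.03/16.03), i.e. (17.03/16.03)^(30/2).
= 1.06238^15 = 2.479.

2.479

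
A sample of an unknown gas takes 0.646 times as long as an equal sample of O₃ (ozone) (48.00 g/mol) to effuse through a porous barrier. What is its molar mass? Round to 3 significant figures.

By Graham's law, t_X/t_O₃ = √(M_X/M_O₃).
0.646 = √(M_X/48.00)
M_X = 48.00 × 0.646² = 48.00 × 0.4173 = 20.0 g/mol

20.0 g/mol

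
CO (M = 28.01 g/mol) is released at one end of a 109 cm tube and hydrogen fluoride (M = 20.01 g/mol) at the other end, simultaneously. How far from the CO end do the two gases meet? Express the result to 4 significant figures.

Distances travelled in equal time are proportional to diffusion rates, so d_CO/d_HF = √(M_HF/M_CO) = √(20.01/28.01) = 0.8452.
With d_CO + d_HF = 109 cm, d_HF = 109/(1 + 0.8452) = 59.07 cm.
d_CO = 109 − 59.07 = 49.93 cm.

49.93 cm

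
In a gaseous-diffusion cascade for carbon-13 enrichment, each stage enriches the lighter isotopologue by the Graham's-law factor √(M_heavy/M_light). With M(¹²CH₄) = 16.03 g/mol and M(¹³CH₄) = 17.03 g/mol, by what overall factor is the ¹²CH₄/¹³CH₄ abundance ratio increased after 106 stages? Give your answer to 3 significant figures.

24.7

The single-stage factor is √(M_heavy/M_light), so 106 stages give [√(17.03/16.03)]^106 = (17.03/16.03)^(106/2).
= 1.06238^53 = 24.7.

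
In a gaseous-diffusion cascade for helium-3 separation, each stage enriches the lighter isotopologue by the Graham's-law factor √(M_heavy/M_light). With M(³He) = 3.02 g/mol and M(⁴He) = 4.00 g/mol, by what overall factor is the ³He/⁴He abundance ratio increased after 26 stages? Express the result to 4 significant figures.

Each stage multiplies the ratio by α = √(4.00/3.02), so after 26 stages the overall factor is α^26 = (4.00/3.02)^(26/2).
= 1.32450^13 = 38.61.

38.61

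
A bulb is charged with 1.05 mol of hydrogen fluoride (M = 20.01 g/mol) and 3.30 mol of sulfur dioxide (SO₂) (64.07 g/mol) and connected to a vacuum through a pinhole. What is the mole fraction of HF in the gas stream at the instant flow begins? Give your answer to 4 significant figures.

0.3628

Effusion rate of each component ∝ n_i/√M_i (partial pressure × 1/√M).
So x_HF in the escaping gas = (n_HF/√M_HF) / Σ(n_i/√M_i)
= (1.05/√20.01) / (1.05/√20.01 + 3.30/√64.07) = 0.2347/(0.2347 + 0.4123) = 0.3628.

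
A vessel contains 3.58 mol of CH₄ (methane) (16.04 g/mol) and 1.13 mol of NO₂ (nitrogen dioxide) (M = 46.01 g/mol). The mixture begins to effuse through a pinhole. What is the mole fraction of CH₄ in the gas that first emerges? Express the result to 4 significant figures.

Each component's effusion rate ∝ (its partial pressure)·(1/√M) ∝ n_i/√M_i.
So x_CH₄ in the escaping gas = (n_CH₄/√M_CH₄) / Σ(n_i/√M_i)
= (3.58/√16.04) / (3.58/√16.04 + 1.13/√46.01) = 0.8939/(0.8939 + 0.1666) = 0.8429.

0.8429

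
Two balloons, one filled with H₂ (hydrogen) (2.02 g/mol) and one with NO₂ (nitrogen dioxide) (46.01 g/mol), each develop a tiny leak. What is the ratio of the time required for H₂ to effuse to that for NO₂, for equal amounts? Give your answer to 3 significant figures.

By Graham's law, t_H₂/t_NO₂ = √(M_H₂/M_NO₂) = √(2.02/46.01) = √0.04390 = 0.210.

0.210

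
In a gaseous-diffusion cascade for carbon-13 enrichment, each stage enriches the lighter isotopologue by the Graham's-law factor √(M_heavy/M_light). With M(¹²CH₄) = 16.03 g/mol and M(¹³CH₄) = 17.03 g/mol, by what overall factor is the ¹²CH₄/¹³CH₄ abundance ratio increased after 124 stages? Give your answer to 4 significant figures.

42.60

The single-stage factor is √(M_heavy/M_light), so 124 stages give [√(17.03/16.03)]^124 = (17.03/16.03)^(124/2).
= 1.06238^62 = 42.60.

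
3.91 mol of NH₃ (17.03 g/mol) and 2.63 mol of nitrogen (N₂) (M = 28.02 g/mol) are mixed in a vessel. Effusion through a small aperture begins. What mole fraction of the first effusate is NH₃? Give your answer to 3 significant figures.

The effusion rate of species i is ∝ p_i/√M_i ∝ n_i/√M_i.
So x_NH₃ in the escaping gas = (n_NH₃/√M_NH₃) / Σ(n_i/√M_i)
= (3.91/√17.03) / (3.91/√17.03 + 2.63/√28.02) = 0.9475/(0.9475 + 0.4968) = 0.656.

0.656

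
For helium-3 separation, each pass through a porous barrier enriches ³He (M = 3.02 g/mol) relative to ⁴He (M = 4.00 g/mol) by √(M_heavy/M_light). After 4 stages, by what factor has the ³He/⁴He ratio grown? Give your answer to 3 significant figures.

After 4 stages the ratio has grown by (√(4.00/3.02))^4 = (4.00/3.02)^(4/2).
= 1.32450^2 = 1.75.

1.75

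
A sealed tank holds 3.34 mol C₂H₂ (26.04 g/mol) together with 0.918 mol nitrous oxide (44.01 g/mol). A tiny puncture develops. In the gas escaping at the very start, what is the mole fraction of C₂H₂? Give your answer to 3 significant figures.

Effusion rate of each component ∝ n_i/√M_i (partial pressure × 1/√M).
So x_C₂H₂ in the escaping gas = (n_C₂H₂/√M_C₂H₂) / Σ(n_i/√M_i)
= (3.34/√26.04) / (3.34/√26.04 + 0.918/√44.01) = 0.6545/(0.6545 + 0.1384) = 0.825.

0.825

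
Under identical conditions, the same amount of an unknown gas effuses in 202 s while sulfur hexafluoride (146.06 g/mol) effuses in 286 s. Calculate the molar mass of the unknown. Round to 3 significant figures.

Graham's law gives t_X/t_SF₆ = √(M_X/M_SF₆).
202/286 = 0.7063 = √(M_X/146.06)
M_X = 146.06 × 0.7063² = 146.06 × 0.4989 = 72.9 g/mol

72.9 g/mol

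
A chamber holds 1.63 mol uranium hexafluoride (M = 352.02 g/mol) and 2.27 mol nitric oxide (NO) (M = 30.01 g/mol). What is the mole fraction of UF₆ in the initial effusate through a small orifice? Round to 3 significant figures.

Each component's effusion rate ∝ (its partial pressure)·(1/√M) ∝ n_i/√M_i.
x_UF₆(eff) = (n_UF₆/√M_UF₆) / (n_UF₆/√M_UF₆ + n_NO/√M_NO)
= (1.63/√352.02) / (1.63/√352.02 + 2.27/√30.01) = 0.08688/(0.08688 + 0.4144) = 0.173.

0.173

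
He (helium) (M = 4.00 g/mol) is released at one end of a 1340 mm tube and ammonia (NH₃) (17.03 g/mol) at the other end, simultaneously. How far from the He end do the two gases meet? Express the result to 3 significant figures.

The fronts meet when d_He + d_NH₃ = L with d_He/d_NH₃ = √(M_NH₃/M_He) (Graham's law). Here √(M_NH₃/M_He) = √(17.03/4.00) = 2.063.
With d_He + d_NH₃ = 1340 mm, d_NH₃ = 1340/(1 + 2.063) = 437.4 mm.
d_He = 1340 − 437.4 = 903 mm.

903 mm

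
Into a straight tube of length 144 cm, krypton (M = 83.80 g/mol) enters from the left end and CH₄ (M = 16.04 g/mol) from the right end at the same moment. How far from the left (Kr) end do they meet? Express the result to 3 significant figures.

Distances travelled in equal time are proportional to diffusion rates, so d_Kr/d_CH₄ = √(M_CH₄/M_Kr) = √(16.04/83.80) = 0.4375.
With d_Kr + d_CH₄ = 144 cm, d_CH₄ = 144/(1 + 0.4375) = 100.2 cm.
d_Kr = 144 − 100.2 = 43.8 cm.

43.8 cm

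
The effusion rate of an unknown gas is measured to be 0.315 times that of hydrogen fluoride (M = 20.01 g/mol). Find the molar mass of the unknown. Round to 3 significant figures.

Graham's law gives rate_X/rate_HF = √(M_HF/M_X).
0.315 = √(20.01/M_X)
M_X = 20.01 / 0.315² = 20.01 / 0.09923 = 202 g/mol

202 g/mol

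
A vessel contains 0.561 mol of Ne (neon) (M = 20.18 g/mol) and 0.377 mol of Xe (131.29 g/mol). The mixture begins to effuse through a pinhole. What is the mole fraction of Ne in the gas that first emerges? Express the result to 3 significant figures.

Rate_i ∝ x_i/√M_i (Graham's law weighted by mole fraction), so the effusate composition follows n_i/√M_i.
So x_Ne in the escaping gas = (n_Ne/√M_Ne) / Σ(n_i/√M_i)
= (0.561/√20.18) / (0.561/√20.18 + 0.377/√131.29) = 0.1249/(0.1249 + 0.03290) = 0.791.

0.791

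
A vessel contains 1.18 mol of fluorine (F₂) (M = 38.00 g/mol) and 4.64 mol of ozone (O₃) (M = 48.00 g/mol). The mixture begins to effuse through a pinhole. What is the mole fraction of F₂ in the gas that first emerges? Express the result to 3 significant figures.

The effusion rate of species i is ∝ p_i/√M_i ∝ n_i/√M_i.
Mole fraction of F₂ in the effusate = (n_F₂/√M_F₂) / (n_F₂/√M_F₂ + n_O₃/√M_O₃)
= (1.18/√38.00) / (1.18/√38.00 + 4.64/√48.00) = 0.1914/(0.1914 + 0.6697) = 0.222.

0.222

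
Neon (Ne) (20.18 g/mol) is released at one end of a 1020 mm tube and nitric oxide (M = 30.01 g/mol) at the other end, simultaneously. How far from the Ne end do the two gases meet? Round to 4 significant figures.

Distances travelled in equal time are proportional to diffusion rates, so d_Ne/d_NO = √(M_NO/M_Ne) = √(30.01/20.18) = 1.219.
With d_Ne + d_NO = 1020 mm, d_NO = 1020/(1 + 1.219) = 459.6 mm.
d_Ne = 1020 − 459.6 = 560.4 mm.

560.4 mm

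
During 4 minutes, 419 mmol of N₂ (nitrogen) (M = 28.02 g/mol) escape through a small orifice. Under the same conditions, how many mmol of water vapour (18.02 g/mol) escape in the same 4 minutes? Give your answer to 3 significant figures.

522 mmol

Graham's law gives rate_H₂O/rate_N₂ = √(M_N₂/M_H₂O) = √(28.02/18.02) = √1.555 = 1.247.
So the amount for H₂O is 419 × 1.247 = 522 mmol.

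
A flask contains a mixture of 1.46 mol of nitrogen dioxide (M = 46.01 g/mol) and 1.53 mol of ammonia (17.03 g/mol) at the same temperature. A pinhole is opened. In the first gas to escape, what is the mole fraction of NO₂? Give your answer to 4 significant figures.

The effusion rate of species i is ∝ p_i/√M_i ∝ n_i/√M_i.
So x_NO₂ in the escaping gas = (n_NO₂/√M_NO₂) / Σ(n_i/√M_i)
= (1.46/√46.01) / (1.46/√46.01 + 1.53/√17.03) = 0.2152/(0.2152 + 0.3708) = 0.3673.

0.3673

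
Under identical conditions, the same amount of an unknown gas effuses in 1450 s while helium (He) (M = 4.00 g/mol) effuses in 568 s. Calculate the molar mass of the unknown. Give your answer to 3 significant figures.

From Graham's law, t_X/t_He = √(M_X/M_He).
1450/568 = 2.553 = √(M_X/4.00)
M_X = 4.00 × 2.553² = 4.00 × 6.517 = 26.1 g/mol

26.1 g/mol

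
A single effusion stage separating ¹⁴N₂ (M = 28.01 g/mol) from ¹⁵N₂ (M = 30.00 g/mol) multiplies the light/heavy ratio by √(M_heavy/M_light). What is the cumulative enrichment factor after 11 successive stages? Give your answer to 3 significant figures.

1.46

After 11 stages the ratio has grown by (√(30.00/28.01))^11 = (30.00/28.01)^(11/2).
= 1.07105^(11/2) = 1.46.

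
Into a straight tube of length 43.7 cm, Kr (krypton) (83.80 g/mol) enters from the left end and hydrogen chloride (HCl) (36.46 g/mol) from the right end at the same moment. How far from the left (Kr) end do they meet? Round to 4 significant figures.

In equal time, each gas travels a distance ∝ its rate ∝ 1/√M, so d_Kr/d_HCl = √(M_HCl/M_Kr) = √(36.46/83.80) = 0.6596.
With d_Kr + d_HCl = 43.7 cm, d_HCl = 43.7/(1 + 0.6596) = 26.33 cm.
d_Kr = 43.7 − 26.33 = 17.37 cm.

17.37 cm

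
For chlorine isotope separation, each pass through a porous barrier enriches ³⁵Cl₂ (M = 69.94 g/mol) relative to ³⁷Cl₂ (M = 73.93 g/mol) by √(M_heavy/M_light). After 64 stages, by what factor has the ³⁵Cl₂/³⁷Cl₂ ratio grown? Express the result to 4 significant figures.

5.903

Each stage multiplies the ratio by α = √(73.93/69.94), so after 64 stages the overall factor is α^64 = (73.93/69.94)^(64/2).
= 1.05705^32 = 5.903.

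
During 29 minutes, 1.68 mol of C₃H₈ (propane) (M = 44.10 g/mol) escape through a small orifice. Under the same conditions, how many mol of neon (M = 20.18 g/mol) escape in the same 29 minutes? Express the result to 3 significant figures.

Using Graham's law: rate_Ne/rate_C₃H₈ = √(M_C₃H₈/M_Ne) = √(44.10/20.18) = √2.185 = 1.478.
So the amount for Ne is 1.68 × 1.478 = 2.48 mol.

2.48 mol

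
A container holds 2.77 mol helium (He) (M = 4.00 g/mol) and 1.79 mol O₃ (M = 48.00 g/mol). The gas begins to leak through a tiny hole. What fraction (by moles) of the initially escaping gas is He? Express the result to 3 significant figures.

Each component's effusion rate ∝ (its partial pressure)·(1/√M) ∝ n_i/√M_i.
x_He(eff) = (n_He/√M_He) / (n_He/√M_He + n_O₃/√M_O₃)
= (2.77/√4.00) / (2.77/√4.00 + 1.79/√48.00) = 1.385/(1.385 + 0.2584) = 0.843.

0.843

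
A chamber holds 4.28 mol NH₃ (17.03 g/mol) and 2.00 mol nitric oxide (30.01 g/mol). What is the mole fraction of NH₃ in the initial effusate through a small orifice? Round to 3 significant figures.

Each component's effusion rate ∝ (its partial pressure)·(1/√M) ∝ n_i/√M_i.
So x_NH₃ in the escaping gas = (n_NH₃/√M_NH₃) / Σ(n_i/√M_i)
= (4.28/√17.03) / (4.28/√17.03 + 2.00/√30.01) = 1.037/(1.037 + 0.3651) = 0.740.

0.740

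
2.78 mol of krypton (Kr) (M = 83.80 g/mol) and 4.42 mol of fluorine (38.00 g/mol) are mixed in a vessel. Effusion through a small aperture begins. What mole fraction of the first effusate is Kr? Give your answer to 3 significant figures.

The effusion rate of species i is ∝ p_i/√M_i ∝ n_i/√M_i.
Mole fraction of Kr in the effusate = (n_Kr/√M_Kr) / (n_Kr/√M_Kr + n_F₂/√M_F₂)
= (2.78/√83.80) / (2.78/√83.80 + 4.42/√38.00) = 0.3037/(0.3037 + 0.7170) = 0.298.

0.298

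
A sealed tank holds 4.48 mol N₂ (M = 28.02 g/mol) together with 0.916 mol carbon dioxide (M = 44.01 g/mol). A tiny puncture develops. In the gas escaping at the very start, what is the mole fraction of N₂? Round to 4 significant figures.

0.8597

The effusion rate of species i is ∝ p_i/√M_i ∝ n_i/√M_i.
x_N₂(eff) = (n_N₂/√M_N₂) / (n_N₂/√M_N₂ + n_CO₂/√M_CO₂)
= (4.48/√28.02) / (4.48/√28.02 + 0.916/√44.01) = 0.8463/(0.8463 + 0.1381) = 0.8597.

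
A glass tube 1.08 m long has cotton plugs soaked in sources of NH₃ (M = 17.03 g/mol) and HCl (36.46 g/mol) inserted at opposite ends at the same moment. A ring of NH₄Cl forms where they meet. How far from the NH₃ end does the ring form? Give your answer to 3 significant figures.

Graham's law gives d_NH₃/d_HCl = rate_NH₃/rate_HCl = √(M_HCl/M_NH₃) = √(36.46/17.03) = 1.463.
With d_NH₃ + d_HCl = 1.08 m, d_HCl = 1.08/(1 + 1.463) = 0.4385 m.
d_NH₃ = 1.08 − 0.4385 = 0.642 m.

0.642 m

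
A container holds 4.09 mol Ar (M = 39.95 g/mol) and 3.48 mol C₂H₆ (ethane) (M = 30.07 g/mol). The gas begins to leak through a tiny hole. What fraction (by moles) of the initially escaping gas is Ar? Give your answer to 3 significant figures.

Rate_i ∝ x_i/√M_i (Graham's law weighted by mole fraction), so the effusate composition follows n_i/√M_i.
So x_Ar in the escaping gas = (n_Ar/√M_Ar) / Σ(n_i/√M_i)
= (4.09/√39.95) / (4.09/√39.95 + 3.48/√30.07) = 0.6471/(0.6471 + 0.6346) = 0.505.

0.505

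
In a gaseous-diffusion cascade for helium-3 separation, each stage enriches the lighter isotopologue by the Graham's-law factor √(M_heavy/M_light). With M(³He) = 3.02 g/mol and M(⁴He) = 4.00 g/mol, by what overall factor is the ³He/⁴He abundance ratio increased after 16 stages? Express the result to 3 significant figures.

9.47

Overall factor = α^16 with α = √(4.00/3.02), i.e. (4.00/3.02)^(16/2).
= 1.32450^8 = 9.47.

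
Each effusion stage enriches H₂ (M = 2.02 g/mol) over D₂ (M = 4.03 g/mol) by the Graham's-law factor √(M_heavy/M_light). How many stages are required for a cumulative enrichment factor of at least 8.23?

Single-stage factor α = √(4.03/2.02), so ln α = ½ ln(1.99505) = 0.3453.
Need α^N ≥ 8.23 ⇒ N ≥ ln(8.23) / ln α = 2.108 / 0.3453 = 6.10.
So at least 7 stages are needed.

7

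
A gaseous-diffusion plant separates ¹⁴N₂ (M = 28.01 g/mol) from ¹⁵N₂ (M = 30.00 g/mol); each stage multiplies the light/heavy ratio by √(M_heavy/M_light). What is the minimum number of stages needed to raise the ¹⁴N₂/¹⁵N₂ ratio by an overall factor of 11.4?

71

With α = √(30.00/28.01) per stage, ln α = ½ ln(1.07105) = 0.03432.
Need α^N ≥ 11.4 ⇒ N ≥ ln(11.4) / ln α = 2.434 / 0.03432 = 70.91.
Rounding up, N = 71 stages.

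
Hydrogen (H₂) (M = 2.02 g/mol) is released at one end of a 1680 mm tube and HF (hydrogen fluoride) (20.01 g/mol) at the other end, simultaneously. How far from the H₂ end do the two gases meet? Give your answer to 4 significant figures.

1275 mm

Distances travelled in equal time are proportional to diffusion rates, so d_H₂/d_HF = √(M_HF/M_H₂) = √(20.01/2.02) = 3.147.
With d_H₂ + d_HF = 1680 mm, d_HF = 1680/(1 + 3.147) = 405.1 mm.
d_H₂ = 1680 − 405.1 = 1275 mm.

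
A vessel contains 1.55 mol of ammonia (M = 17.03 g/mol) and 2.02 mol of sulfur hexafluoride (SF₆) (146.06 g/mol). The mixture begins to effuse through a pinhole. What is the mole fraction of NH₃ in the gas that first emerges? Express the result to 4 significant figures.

Rate_i ∝ x_i/√M_i (Graham's law weighted by mole fraction), so the effusate composition follows n_i/√M_i.
Mole fraction of NH₃ in the effusate = (n_NH₃/√M_NH₃) / (n_NH₃/√M_NH₃ + n_SF₆/√M_SF₆)
= (1.55/√17.03) / (1.55/√17.03 + 2.02/√146.06) = 0.3756/(0.3756 + 0.1671) = 0.6920.

0.6920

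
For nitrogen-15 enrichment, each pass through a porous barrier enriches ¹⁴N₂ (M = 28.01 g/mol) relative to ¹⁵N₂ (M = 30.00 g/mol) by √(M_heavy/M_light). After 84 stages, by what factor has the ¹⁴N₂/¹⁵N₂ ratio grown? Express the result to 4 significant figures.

17.86

Overall factor = α^84 with α = √(30.00/28.01), i.e. (30.00/28.01)^(84/2).
= 1.07105^42 = 17.86.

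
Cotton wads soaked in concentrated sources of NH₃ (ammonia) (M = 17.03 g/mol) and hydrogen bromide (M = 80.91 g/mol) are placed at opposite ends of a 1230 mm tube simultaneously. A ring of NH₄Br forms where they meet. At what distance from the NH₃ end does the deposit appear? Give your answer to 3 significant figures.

843 mm

Graham's law gives d_NH₃/d_HBr = rate_NH₃/rate_HBr = √(M_HBr/M_NH₃) = √(80.91/17.03) = 2.180.
With d_NH₃ + d_HBr = 1230 mm, d_HBr = 1230/(1 + 2.180) = 386.8 mm.
d_NH₃ = 1230 − 386.8 = 843 mm.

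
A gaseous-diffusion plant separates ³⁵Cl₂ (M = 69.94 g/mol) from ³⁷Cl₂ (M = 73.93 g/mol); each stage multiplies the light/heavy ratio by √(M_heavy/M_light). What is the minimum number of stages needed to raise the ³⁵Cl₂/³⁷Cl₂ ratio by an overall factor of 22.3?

112

With α = √(73.93/69.94) per stage, ln α = ½ ln(1.05705) = 0.02774.
Need α^N ≥ 22.3 ⇒ N ≥ ln(22.3) / ln α = 3.105 / 0.02774 = 111.92.
Minimum whole number of stages: N = 112.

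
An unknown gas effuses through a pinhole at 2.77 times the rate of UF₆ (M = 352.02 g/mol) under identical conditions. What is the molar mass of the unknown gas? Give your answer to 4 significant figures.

Using Graham's law: rate_X/rate_UF₆ = √(M_UF₆/M_X).
2.77 = √(352.02/M_X)
M_X = 352.02 / 2.77² = 352.02 / 7.673 = 45.88 g/mol

45.88 g/mol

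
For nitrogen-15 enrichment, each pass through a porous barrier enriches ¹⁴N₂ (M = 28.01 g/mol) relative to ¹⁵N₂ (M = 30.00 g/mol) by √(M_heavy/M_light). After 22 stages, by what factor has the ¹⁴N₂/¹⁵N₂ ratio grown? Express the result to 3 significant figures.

2.13

Each stage multiplies the ratio by α = √(30.00/28.01), so after 22 stages the overall factor is α^22 = (30.00/28.01)^(22/2).
= 1.07105^11 = 2.13.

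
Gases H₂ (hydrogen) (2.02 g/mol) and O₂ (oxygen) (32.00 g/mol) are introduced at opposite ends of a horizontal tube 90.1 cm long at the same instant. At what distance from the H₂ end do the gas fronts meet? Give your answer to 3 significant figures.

Graham's law gives d_H₂/d_O₂ = rate_H₂/rate_O₂ = √(M_O₂/M_H₂) = √(32.00/2.02) = 3.980.
With d_H₂ + d_O₂ = 90.1 cm, d_O₂ = 90.1/(1 + 3.980) = 18.09 cm.
d_H₂ = 90.1 − 18.09 = 72.0 cm.

72.0 cm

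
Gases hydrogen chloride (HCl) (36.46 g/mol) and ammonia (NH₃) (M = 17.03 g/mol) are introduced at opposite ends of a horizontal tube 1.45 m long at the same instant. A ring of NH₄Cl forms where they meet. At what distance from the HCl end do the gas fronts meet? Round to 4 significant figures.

0.5887 m

The fronts meet when d_HCl + d_NH₃ = L with d_HCl/d_NH₃ = √(M_NH₃/M_HCl) (Graham's law). Here √(M_NH₃/M_HCl) = √(17.03/36.46) = 0.6834.
With d_HCl + d_NH₃ = 1.45 m, d_NH₃ = 1.45/(1 + 0.6834) = 0.8613 m.
d_HCl = 1.45 − 0.8613 = 0.5887 m.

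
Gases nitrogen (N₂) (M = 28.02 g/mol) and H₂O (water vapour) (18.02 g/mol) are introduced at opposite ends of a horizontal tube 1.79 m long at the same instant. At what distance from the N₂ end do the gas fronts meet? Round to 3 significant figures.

The fronts meet when d_N₂ + d_H₂O = L with d_N₂/d_H₂O = √(M_H₂O/M_N₂) (Graham's law). Here √(M_H₂O/M_N₂) = √(18.02/28.02) = 0.8019.
With d_N₂ + d_H₂O = 1.79 m, d_H₂O = 1.79/(1 + 0.8019) = 0.9934 m.
d_N₂ = 1.79 − 0.9934 = 0.797 m.

0.797 m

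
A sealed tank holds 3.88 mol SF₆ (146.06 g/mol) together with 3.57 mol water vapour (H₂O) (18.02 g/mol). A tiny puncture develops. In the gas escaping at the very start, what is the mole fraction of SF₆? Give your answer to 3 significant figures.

0.276

Effusion rate of each component ∝ n_i/√M_i (partial pressure × 1/√M).
So x_SF₆ in the escaping gas = (n_SF₆/√M_SF₆) / Σ(n_i/√M_i)
= (3.88/√146.06) / (3.88/√146.06 + 3.57/√18.02) = 0.3210/(0.3210 + 0.8410) = 0.276.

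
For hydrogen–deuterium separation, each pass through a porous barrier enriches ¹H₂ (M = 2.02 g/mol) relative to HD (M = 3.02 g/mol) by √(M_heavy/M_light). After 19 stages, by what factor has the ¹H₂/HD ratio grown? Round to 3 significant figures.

45.6

Each stage multiplies the ratio by α = √(3.02/2.02), so after 19 stages the overall factor is α^19 = (3.02/2.02)^(19/2).
= 1.49505^(19/2) = 45.6.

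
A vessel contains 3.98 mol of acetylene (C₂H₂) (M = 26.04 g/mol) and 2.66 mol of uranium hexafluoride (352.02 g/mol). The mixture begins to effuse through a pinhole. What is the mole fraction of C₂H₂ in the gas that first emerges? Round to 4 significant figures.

0.8462

Rate_i ∝ x_i/√M_i (Graham's law weighted by mole fraction), so the effusate composition follows n_i/√M_i.
Mole fraction of C₂H₂ in the effusate = (n_C₂H₂/√M_C₂H₂) / (n_C₂H₂/√M_C₂H₂ + n_UF₆/√M_UF₆)
= (3.98/√26.04) / (3.98/√26.04 + 2.66/√352.02) = 0.7799/(0.7799 + 0.1418) = 0.8462.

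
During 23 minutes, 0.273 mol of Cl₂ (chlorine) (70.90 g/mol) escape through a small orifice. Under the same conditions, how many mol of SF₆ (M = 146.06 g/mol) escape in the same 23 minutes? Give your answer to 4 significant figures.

Using Graham's law: rate_SF₆/rate_Cl₂ = √(M_Cl₂/M_SF₆) = √(70.90/146.06) = √0.4854 = 0.6967.
So the amount for SF₆ is 0.273 × 0.6967 = 0.1902 mol.

0.1902 mol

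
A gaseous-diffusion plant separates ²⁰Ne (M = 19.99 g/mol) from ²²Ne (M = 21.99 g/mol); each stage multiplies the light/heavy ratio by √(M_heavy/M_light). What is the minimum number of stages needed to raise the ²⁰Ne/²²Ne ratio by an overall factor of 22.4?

With α = √(21.99/19.99) per stage, ln α = ½ ln(1.10005) = 0.04768.
Need α^N ≥ 22.4 ⇒ N ≥ ln(22.4) / ln α = 3.109 / 0.04768 = 65.21.
So at least 66 stages are needed.

66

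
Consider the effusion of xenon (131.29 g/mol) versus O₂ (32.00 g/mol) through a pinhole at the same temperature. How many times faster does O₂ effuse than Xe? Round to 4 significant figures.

Graham's law gives rate_O₂/rate_Xe = √(M_Xe/M_O₂) = √(131.29/32.00) = √4.103 = 2.026.

2.026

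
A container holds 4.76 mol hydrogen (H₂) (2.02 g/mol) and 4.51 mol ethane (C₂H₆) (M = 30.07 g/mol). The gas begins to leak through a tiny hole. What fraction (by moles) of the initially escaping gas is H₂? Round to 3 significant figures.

0.803

Effusion rate of each component ∝ n_i/√M_i (partial pressure × 1/√M).
x_H₂(eff) = (n_H₂/√M_H₂) / (n_H₂/√M_H₂ + n_C₂H₆/√M_C₂H₆)
= (4.76/√2.02) / (4.76/√2.02 + 4.51/√30.07) = 3.349/(3.349 + 0.8225) = 0.803.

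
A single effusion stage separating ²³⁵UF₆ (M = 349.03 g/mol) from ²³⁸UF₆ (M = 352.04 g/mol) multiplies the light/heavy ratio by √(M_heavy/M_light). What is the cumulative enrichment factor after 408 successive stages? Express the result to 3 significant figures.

5.76

Each stage multiplies the ratio by α = √(352.04/349.03), so after 408 stages the overall factor is α^408 = (352.04/349.03)^(408/2).
= 1.00862^204 = 5.76.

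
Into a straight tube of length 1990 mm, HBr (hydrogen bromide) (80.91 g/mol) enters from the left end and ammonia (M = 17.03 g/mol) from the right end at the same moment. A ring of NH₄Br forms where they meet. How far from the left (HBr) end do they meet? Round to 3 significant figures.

626 mm

The fronts meet when d_HBr + d_NH₃ = L with d_HBr/d_NH₃ = √(M_NH₃/M_HBr) (Graham's law). Here √(M_NH₃/M_HBr) = √(17.03/80.91) = 0.4588.
With d_HBr + d_NH₃ = 1990 mm, d_NH₃ = 1990/(1 + 0.4588) = 1364 mm.
d_HBr = 1990 − 1364 = 626 mm.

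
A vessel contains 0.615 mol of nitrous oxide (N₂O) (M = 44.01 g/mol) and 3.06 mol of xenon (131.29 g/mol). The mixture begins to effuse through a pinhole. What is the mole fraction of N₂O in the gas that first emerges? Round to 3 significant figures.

The effusion rate of species i is ∝ p_i/√M_i ∝ n_i/√M_i.
x_N₂O(eff) = (n_N₂O/√M_N₂O) / (n_N₂O/√M_N₂O + n_Xe/√M_Xe)
= (0.615/√44.01) / (0.615/√44.01 + 3.06/√131.29) = 0.09270/(0.09270 + 0.2671) = 0.258.

0.258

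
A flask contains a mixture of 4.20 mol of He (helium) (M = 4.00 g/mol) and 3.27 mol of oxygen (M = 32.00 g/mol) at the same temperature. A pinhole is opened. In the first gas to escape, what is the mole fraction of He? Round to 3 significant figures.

0.784

Each component's effusion rate ∝ (its partial pressure)·(1/√M) ∝ n_i/√M_i.
x_He(eff) = (n_He/√M_He) / (n_He/√M_He + n_O₂/√M_O₂)
= (4.20/√4.00) / (4.20/√4.00 + 3.27/√32.00) = 2.100/(2.100 + 0.5781) = 0.784.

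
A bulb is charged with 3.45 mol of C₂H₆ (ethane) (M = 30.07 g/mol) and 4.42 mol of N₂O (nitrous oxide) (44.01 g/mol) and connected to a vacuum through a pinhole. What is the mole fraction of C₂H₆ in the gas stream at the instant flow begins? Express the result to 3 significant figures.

0.486

Effusion rate of each component ∝ n_i/√M_i (partial pressure × 1/√M).
So x_C₂H₆ in the escaping gas = (n_C₂H₆/√M_C₂H₆) / Σ(n_i/√M_i)
= (3.45/√30.07) / (3.45/√30.07 + 4.42/√44.01) = 0.6291/(0.6291 + 0.6663) = 0.486.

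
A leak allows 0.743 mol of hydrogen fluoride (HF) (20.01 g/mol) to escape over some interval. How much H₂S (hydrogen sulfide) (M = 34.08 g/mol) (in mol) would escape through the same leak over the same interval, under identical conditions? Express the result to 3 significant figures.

0.569 mol

From Graham's law, rate_H₂S/rate_HF = √(M_HF/M_H₂S) = √(20.01/34.08) = √0.5871 = 0.7663.
So the amount for H₂S is 0.743 × 0.7663 = 0.569 mol.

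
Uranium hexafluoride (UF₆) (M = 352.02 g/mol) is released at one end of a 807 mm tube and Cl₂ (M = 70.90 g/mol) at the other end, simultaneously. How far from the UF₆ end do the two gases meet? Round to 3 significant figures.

The fronts meet when d_UF₆ + d_Cl₂ = L with d_UF₆/d_Cl₂ = √(M_Cl₂/M_UF₆) (Graham's law). Here √(M_Cl₂/M_UF₆) = √(70.90/352.02) = 0.4488.
With d_UF₆ + d_Cl₂ = 807 mm, d_Cl₂ = 807/(1 + 0.4488) = 557.0 mm.
d_UF₆ = 807 − 557.0 = 250 mm.

250 mm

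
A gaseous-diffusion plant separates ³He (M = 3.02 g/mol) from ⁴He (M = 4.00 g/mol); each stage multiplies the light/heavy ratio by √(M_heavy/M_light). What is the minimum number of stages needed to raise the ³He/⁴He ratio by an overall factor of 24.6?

With α = √(4.00/3.02) per stage, ln α = ½ ln(1.32450) = 0.1405.
Need α^N ≥ 24.6 ⇒ N ≥ ln(24.6) / ln α = 3.203 / 0.1405 = 22.79.
So at least 23 stages are needed.

23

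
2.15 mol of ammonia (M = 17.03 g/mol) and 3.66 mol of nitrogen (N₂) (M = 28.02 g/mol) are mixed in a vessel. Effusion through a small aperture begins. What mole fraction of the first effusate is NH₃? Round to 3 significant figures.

The effusion rate of species i is ∝ p_i/√M_i ∝ n_i/√M_i.
x_NH₃(eff) = (n_NH₃/√M_NH₃) / (n_NH₃/√M_NH₃ + n_N₂/√M_N₂)
= (2.15/√17.03) / (2.15/√17.03 + 3.66/√28.02) = 0.5210/(0.5210 + 0.6914) = 0.430.

0.430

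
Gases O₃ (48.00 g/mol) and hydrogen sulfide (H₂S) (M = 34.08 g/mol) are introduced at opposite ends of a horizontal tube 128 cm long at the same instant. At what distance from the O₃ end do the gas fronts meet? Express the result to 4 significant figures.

Graham's law gives d_O₃/d_H₂S = rate_O₃/rate_H₂S = √(M_H₂S/M_O₃) = √(34.08/48.00) = 0.8426.
With d_O₃ + d_H₂S = 128 cm, d_H₂S = 128/(1 + 0.8426) = 69.47 cm.
d_O₃ = 128 − 69.47 = 58.53 cm.

58.53 cm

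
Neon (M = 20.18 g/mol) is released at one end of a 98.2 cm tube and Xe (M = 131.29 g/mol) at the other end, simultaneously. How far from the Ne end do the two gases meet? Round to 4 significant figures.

Distances travelled in equal time are proportional to diffusion rates, so d_Ne/d_Xe = √(M_Xe/M_Ne) = √(131.29/20.18) = 2.551.
With d_Ne + d_Xe = 98.2 cm, d_Xe = 98.2/(1 + 2.551) = 27.66 cm.
d_Ne = 98.2 − 27.66 = 70.54 cm.

70.54 cm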